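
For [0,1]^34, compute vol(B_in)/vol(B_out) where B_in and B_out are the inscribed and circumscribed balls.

Volume scales as r^n, and r_in/r_out = 1/√34, giving (1/√34)^34 ≈ 9.22271e-27.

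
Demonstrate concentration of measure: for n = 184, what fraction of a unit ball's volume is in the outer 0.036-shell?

1 - (1-0.036)^184 ≈ 0.998825 ≈ 99.88%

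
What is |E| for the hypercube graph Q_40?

Number of 1-faces = C(40,1)·2^(40-1) = 40·549755813888 = 21990232555520.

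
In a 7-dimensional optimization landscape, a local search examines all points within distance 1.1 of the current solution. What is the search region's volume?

Volume = π^{7/2}·(1.1)^7/Γ(9/2) ≈ 9.20723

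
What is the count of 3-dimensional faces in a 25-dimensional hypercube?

Choose 3 of 25 axes to span the face (C(25,3) = 2300 ways), then fix each of the remaining 22 coordinates at one of its two extreme values (2^22 = 4194304 ways): 2300·4194304 = 9646899200.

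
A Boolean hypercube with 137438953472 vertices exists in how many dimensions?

2^n = 137438953472 ⇒ n = log_2(137438953472) = 37.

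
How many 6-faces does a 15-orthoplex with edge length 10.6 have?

An n-cross-polytope has 2^(k+1)·C(n,k+1) k-faces. Here 2^7·C(15,7) = 128·6435 = 823680.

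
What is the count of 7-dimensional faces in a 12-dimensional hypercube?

Choose 7 of 12 axes to span the face (C(12,7) = 792 ways), then fix each of the remaining 5 coordinates at one of its two extreme values (2^5 = 32 ways): 792·32 = 25344.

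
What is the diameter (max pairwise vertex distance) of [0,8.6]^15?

||(8.6,8.6,...,8.6)|| = √(15)·8.6 ≈ 33.3077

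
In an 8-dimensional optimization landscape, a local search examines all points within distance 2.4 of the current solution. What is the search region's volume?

V_8(2.4) = π^(8/2) · (2.4)^8 / Γ(8/2 + 1) ≈ 4467.64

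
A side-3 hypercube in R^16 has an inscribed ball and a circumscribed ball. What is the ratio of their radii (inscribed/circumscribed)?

For an n-cube of any side s, the inradius is s/2 and the circumradius is s√n/2, so the ratio is 1/√16 ≈ 0.25.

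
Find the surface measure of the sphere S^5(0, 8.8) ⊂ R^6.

S_6(8.8) = 2·π^(6/2)·(8.8)^5 / Γ(6/2) ≈ 1.6363e+06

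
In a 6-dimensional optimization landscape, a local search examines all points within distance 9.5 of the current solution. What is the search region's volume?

V = 47045881·π^3/384 ≈ 3.79874e+06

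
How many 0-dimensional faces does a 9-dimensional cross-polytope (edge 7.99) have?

f_0(9-orthoplex) = 2^1 · (9 choose 1) = 18.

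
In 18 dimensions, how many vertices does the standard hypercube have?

An n-cube has 2^n vertices; for n = 18 that is 2^18 = 262144.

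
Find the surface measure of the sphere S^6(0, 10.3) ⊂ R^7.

|∂B_7(10.3)| ≈ 3.94913e+07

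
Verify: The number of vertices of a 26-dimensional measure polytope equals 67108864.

True. The 26-cube has 2^26 = 67108864 vertices.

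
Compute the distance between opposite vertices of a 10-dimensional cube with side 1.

The space diagonal of an n-cube of side s is s√n. Here 1·√10 ≈ 3.16228.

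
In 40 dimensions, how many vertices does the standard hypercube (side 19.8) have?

Number of vertices = 2^40 = 1099511627776.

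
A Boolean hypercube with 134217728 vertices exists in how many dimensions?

Since 2^n = 134217728, we have n = 27.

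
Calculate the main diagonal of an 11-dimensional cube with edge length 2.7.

The space diagonal of an n-cube of side s is s√n. Here 2.7·√11 ≈ 8.95489.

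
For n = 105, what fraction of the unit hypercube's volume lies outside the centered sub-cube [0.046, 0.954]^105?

Shell fraction = 1 - (1-0.092)^105 ≈ 0.99996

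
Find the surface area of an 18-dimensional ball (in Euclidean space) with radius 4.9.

S = n·V_n(r)/r = 18·V_18(4.9)/4.9 (volume-to-surface relation), giving 8.00187e+11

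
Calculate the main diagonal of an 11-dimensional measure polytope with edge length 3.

Diagonal = √11 · 3 ≈ 9.94987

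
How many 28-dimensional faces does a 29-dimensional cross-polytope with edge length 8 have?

An n-cross-polytope has 2^(k+1)·C(n,k+1) k-faces. Here 2^29·C(29,29) = 536870912·1 = 536870912.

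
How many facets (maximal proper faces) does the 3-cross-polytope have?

Number of 2-faces = 2^(2+1) · C(3,2+1) = 8 · 1 = 8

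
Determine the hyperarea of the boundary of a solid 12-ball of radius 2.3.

S = n·V_n(r)/r = 12·V_12(2.3)/2.3 (volume-to-surface relation), giving 152670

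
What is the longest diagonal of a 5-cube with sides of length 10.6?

Diagonal = √5 · 10.6 ≈ 23.7023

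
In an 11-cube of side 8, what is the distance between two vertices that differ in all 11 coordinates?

The space diagonal of an n-cube of side s is s√n. Here 8·√11 ≈ 26.533.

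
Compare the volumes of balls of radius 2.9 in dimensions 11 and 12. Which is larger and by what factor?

V_11(2.9) ≈ 229870, V_12(2.9) ≈ 472436. The 12-ball is larger by a factor of 2.055.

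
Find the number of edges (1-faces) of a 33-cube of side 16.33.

Choose 1 of 33 axes to span the face (C(33,1) = 33 ways), then fix each of the remaining 32 coordinates at one of its two extreme values (2^32 = 4294967296 ways): 33·4294967296 = 141733920768.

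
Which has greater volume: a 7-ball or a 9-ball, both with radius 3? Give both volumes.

V_7(3) ≈ 10333.1. V_9(3) ≈ 64924.6. The 9-ball is larger.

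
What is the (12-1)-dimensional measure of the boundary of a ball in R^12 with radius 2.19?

|∂B_12(2.19)| ≈ 89049.9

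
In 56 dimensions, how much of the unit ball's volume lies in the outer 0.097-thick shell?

Shell fraction = 1 - (1-0.097)^56 ≈ 0.9967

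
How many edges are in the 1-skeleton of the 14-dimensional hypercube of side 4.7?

Number of 1-faces = C(14,1)·2^(14-1) = 14·8192 = 114688.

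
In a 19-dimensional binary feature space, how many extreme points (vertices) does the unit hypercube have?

Each vertex is a binary string of length 19, so there are 2^19 = 524288.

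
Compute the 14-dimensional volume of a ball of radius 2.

V = 1024·π^7/315 ≈ 9818.35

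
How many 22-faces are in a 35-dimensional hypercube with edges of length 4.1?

Number of 22-faces = C(35,22) · 2^(35-22) = 1476337800 · 8192 = 12094159257600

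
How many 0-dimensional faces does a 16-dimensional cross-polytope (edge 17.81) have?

f_0(16-orthoplex) = 2^1 · (16 choose 1) = 32.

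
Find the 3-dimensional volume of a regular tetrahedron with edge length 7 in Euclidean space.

Volume = (√2/12) · 7³ = 40.4229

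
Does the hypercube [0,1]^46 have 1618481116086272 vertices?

False. The 46-cube has 2^46 = 70368744177664 vertices.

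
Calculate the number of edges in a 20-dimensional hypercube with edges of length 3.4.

The 20-cube has n·2^(n-1) = 20·2^19 = 20·524288 = 10485760 edges.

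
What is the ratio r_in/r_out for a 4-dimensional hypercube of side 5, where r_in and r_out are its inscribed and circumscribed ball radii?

r_in / r_out = (5/2) / (5√4/2) = 1/√4 ≈ 0.5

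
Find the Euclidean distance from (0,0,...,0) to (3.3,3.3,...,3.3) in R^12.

d = √(3.3² + 3.3² + ... + 3.3²) [12 terms] = √(12·3.3²) = 3.3√12 ≈ 11.4315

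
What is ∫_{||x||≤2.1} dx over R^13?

The n-ball volume is π^(n/2)·r^n/Γ(n/2+1). With n=13, r=2.1: V ≈ 14066.7.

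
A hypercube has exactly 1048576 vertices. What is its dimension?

Since 2^n = 1048576, we have n = 20.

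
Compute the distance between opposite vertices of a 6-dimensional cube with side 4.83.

The space diagonal of an n-cube of side s is s√n. Here 4.83·√6 ≈ 11.831.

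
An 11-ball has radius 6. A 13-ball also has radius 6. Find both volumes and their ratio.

V_11(6) ≈ 6.83547e+08. V_13(6) ≈ 1.18934e+10. Ratio V_11/V_13 ≈ 0.05747.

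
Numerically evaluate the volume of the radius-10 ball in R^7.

V = 32000000·π^3/21 ≈ 4.72477e+07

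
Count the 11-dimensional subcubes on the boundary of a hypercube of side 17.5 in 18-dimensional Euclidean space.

An n-cube has C(n,k)·2^(n-k) k-faces. Here C(18,11)·2^7 = 31824·128 = 4073472.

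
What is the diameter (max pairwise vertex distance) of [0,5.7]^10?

Diagonal = √10 · 5.7 ≈ 18.025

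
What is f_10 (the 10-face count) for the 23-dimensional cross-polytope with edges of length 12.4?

An n-cross-polytope has 2^(k+1)·C(n,k+1) k-faces. Here 2^11·C(23,11) = 2048·1352078 = 2769055744.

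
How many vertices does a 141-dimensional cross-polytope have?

The vertices are ±e_1, ..., ±e_141, so there are 2·141 = 282.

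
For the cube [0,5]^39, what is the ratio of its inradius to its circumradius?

r_in / r_out = (5/2) / (5√39/2) = 1/√39 ≈ 0.160128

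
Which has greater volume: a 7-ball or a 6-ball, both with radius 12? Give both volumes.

V_7(12) ≈ 1.69297e+08. V_6(12) ≈ 1.54307e+07. The 7-ball is larger.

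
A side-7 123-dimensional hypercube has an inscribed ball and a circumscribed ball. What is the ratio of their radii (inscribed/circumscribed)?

r_in / r_out = (7/2) / (7√123/2) = 1/√123 ≈ 0.090167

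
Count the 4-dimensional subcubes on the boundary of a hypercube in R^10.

An n-cube has C(n,k)·2^(n-k) k-faces. Here C(10,4)·2^6 = 210·64 = 13440.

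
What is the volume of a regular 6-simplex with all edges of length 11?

Volume = 11^6 · √(7/2^6) / 6! ≈ 813.734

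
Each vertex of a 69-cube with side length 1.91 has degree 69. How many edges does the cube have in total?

Each of the 2^69 = 590295810358705651712 vertices has degree 69; total edges = 69·2^69/2 = 20365205457375344984064.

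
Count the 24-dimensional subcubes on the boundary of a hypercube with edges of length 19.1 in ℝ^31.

f_24(31-cube) = (31 choose 24) · 2^7 = 336585600.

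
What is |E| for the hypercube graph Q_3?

The 3-cube has n·2^(n-1) = 3·2^2 = 3·4 = 12 edges.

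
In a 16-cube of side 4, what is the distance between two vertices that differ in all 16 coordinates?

The space diagonal of an n-cube of side s is s√n. Here 4·√16 = 16.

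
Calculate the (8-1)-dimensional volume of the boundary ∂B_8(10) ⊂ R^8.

S_8(10) = 2·π^(8/2)·(10)^7 / Γ(8/2) = 10000000·π^4/3 ≈ 3.24697e+08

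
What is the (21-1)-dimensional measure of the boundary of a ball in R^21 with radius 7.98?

|∂B_21(7.98)| ≈ 3.21236e+17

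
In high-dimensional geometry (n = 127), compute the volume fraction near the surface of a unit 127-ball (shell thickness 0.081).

1 - (1-0.081)^127 ≈ 0.999978 ≈ 99.997807%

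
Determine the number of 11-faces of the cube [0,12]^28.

An n-cube has C(n,k)·2^(n-k) k-faces. Here C(28,11)·2^17 = 21474180·131072 = 2814663720960.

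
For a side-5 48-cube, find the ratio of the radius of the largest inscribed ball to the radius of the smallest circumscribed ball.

Ratio = (s/2)/(s√48/2) = 48^(-1/2) ≈ 0.144338.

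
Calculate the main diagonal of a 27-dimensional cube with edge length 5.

d = √(5² + 5² + ... + 5²) [27 terms] = √(27·5²) = 5√27 ≈ 25.9808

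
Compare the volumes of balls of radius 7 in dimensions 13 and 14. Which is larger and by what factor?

V_13(7) ≈ 8.82299e+10, V_14(7) ≈ 4.06435e+11. The 14-ball is larger by a factor of 4.607.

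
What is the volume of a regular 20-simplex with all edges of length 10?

V_20 = √(21) · 10^20 / (20! · 2^(20/2)) ≈ 0.183944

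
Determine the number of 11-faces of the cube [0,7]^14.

Number of 11-faces = C(14,11) · 2^(14-11) = 364 · 8 = 2912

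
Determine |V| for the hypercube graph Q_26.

The 26-cube has 2^26 = 67108864 vertices.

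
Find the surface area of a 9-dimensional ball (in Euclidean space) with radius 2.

S = n·V_n(r)/r = 9·V_9(2)/2 (volume-to-surface relation), giving 8192·π^4/105 ≈ 7599.76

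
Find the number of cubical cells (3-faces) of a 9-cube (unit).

f_3(9-cube) = (9 choose 3) · 2^6 = 5376.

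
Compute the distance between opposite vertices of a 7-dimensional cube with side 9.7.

||(9.7,9.7,...,9.7)|| = √(7)·9.7 ≈ 25.6638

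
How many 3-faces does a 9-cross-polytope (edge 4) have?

An n-cross-polytope has 2^(k+1)·C(n,k+1) k-faces. Here 2^4·C(9,4) = 16·126 = 2016.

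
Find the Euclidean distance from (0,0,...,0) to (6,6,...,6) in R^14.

d = √(6² + 6² + ... + 6²) [14 terms] = √(14·6²) = 6√14 ≈ 22.4499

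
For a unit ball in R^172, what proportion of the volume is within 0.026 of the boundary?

1 - (1-0.026)^172 ≈ 0.989232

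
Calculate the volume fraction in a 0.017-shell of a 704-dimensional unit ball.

V(inner)/V(outer) = ((1-0.017)/1)^704 ≈ 5.724e-06, so the shell fraction is 0.999994.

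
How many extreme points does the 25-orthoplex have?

The 25-dimensional cross-polytope has 2n = 2·25 = 50 vertices.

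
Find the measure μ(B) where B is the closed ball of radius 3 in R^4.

V_4(3) = π^(4/2) · (3)^4 / Γ(4/2 + 1) = 81·π^2/2 ≈ 399.719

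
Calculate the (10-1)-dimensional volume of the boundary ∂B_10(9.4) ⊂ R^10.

S = n·V_n(r)/r = 10·V_10(9.4)/9.4 (volume-to-surface relation), giving 1.46123e+10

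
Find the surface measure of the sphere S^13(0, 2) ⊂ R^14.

|∂B_14(2)| = 1024·π^7/45 ≈ 68728.5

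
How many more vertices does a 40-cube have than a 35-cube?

The 40-cube has 2^40 = 1099511627776 vertices. The 35-cube has 2^35 = 34359738368 vertices. Difference: 1099511627776 - 34359738368 = 1065151889408.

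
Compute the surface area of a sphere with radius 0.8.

The surface area of an n-ball is 2π^(n/2) r^(n-1) / Γ(n/2). For n=3, r=0.8: 4πr² = 4π·(0.8)² ≈ 8.04248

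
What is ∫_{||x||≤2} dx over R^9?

Volume = π^{9/2}·(2)^9/Γ(11/2) = 16384·π^4/945 ≈ 1688.84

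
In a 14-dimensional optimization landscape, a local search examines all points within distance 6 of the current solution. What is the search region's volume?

V_14(6) = π^(14/2) · (6)^14 / Γ(14/2 + 1) = 544195584·π^7/35 ≈ 4.69609e+10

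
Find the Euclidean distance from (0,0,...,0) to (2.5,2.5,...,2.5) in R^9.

The space diagonal of an n-cube of side s is s√n. Here 2.5·√9 = 7.5.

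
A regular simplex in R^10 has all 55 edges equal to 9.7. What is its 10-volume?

For a regular n-simplex with edge a, V = (a^n / n!)·√((n+1)/2^n). With a=9.7, n=10: V ≈ 210.621.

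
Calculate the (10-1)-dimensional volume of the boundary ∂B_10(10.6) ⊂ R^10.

The surface area of an n-ball is 2π^(n/2) r^(n-1) / Γ(n/2). For n=10, r=10.6: 4.30845e+10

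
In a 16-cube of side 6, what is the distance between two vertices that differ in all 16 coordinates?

Diagonal = √16 · 6 = 24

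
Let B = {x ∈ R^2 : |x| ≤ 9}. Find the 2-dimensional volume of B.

V_2(9) = π^(2/2) · (9)^2 / Γ(2/2 + 1) = 81·π ≈ 254.469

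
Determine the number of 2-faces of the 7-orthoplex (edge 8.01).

f_2(7-orthoplex) = 2^3 · (7 choose 3) = 280.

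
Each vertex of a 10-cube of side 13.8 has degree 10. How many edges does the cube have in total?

Each of the 2^10 = 1024 vertices has degree 10; total edges = 10·2^10/2 = 5120.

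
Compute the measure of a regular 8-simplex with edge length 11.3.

Volume = 11.3^8 · √(9/2^8) / 8! ≈ 1236.26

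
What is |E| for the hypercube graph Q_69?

Each of the 2^69 = 590295810358705651712 vertices has degree 69; total edges = 69·2^69/2 = 20365205457375344984064.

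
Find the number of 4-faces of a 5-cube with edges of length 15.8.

f_4(5-cube) = (5 choose 4) · 2^1 = 10.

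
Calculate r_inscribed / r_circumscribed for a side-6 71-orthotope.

r_in = 6/2 (half the side); r_out = 6√71/2 (half the diagonal). Ratio = 1/√71 ≈ 0.118678.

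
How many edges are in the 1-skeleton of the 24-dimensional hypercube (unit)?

An n-cube has n·2^(n-1) edges. With n = 24: 24·8388608 = 201326592.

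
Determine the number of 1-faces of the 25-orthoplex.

f_1(25-orthoplex) = 2^2 · (25 choose 2) = 1200.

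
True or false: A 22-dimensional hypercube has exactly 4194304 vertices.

True. The 22-cube has 2^22 = 4194304 vertices.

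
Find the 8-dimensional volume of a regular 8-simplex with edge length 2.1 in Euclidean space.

V_8 = √(9) · 2.1^8 / (8! · 2^(8/2)) ≈ 0.00175888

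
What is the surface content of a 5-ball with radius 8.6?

S = n·V_n(r)/r = 5·V_5(8.6)/8.6 (volume-to-surface relation), giving 143967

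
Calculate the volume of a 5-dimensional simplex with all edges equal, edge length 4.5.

For a regular n-simplex with edge a, V = (a^n / n!)·√((n+1)/2^n). With a=4.5, n=5: V ≈ 6.65859.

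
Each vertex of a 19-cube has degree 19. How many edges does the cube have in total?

An n-cube has n·2^(n-1) edges. With n = 19: 19·262144 = 4980736.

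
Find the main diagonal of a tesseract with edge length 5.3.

Diagonal = √4 · 5.3 = 10.6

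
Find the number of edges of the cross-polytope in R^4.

An n-cross-polytope has 2^(k+1)·C(n,k+1) k-faces. Here 2^2·C(4,2) = 4·6 = 24.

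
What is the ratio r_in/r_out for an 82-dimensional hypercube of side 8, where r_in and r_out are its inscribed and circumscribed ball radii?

Ratio = (s/2)/(s√82/2) = 82^(-1/2) ≈ 0.110432.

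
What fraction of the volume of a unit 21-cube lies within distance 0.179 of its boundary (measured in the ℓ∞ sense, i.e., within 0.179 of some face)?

1 - (1 - 2·0.179)^21 = 1 - 0.642^21 ≈ 0.999909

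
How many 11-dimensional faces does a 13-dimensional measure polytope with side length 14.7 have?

An n-cube has C(n,k)·2^(n-k) k-faces. Here C(13,11)·2^2 = 78·4 = 312.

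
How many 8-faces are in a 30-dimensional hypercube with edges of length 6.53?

f_8(30-cube) = (30 choose 8) · 2^22 = 24548946739200.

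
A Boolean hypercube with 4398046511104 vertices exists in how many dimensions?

n = log_2(4398046511104) = 42.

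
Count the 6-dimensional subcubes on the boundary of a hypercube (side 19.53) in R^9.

Number of 6-faces = C(9,6) · 2^(9-6) = 84 · 8 = 672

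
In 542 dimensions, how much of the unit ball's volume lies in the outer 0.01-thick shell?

V(inner)/V(outer) = ((1-0.01)/1)^542 ≈ 0.004308, so the shell fraction is 0.995692.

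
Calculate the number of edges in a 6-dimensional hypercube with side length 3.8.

Number of 1-faces = C(6,1)·2^(6-1) = 6·32 = 192.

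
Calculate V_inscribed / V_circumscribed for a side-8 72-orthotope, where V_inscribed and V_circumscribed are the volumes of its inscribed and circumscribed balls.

V_in / V_out = (r_in/r_out)^72 = (1/√72)^72 = 72^(-72/2) ≈ 1.36782e-67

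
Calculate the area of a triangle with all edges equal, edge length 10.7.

Area = (√3/4) · 10.7² = 49.5756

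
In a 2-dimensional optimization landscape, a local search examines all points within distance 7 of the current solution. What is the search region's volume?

The n-ball volume is π^(n/2)·r^n/Γ(n/2+1). With n=2, r=7: V = 49·π ≈ 153.938.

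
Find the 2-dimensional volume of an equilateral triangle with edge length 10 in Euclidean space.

Area = (√3/4) · 10² = 43.3013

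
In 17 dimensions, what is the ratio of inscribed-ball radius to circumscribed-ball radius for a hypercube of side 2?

For an n-cube of any side s, the inradius is s/2 and the circumradius is s√n/2, so the ratio is 1/√17 ≈ 0.242536.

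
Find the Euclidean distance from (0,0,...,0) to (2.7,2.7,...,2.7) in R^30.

||(2.7,2.7,...,2.7)|| = √(30)·2.7 ≈ 14.7885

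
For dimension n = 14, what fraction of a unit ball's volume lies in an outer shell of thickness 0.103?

1 - (1-0.103)^14 ≈ 0.78168 ≈ 78.17%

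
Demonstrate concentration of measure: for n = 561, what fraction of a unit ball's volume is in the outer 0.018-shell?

1 - (1-0.018)^561 ≈ 0.999962 ≈ 99.996246%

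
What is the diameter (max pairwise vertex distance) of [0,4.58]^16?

d = √(4.58² + 4.58² + ... + 4.58²) [16 terms] = √(16·4.58²) = 4.58√16 = 18.32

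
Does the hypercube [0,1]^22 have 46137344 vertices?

False. The 22-cube has 2^22 = 4194304 vertices.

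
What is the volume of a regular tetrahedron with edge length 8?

Volume = (√2/12) · 8³ = 60.3398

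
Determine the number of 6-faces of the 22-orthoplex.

Number of 6-faces = 2^(6+1) · C(22,6+1) = 128 · 170544 = 21829632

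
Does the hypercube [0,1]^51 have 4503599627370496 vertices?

False. The 51-cube has 2^51 = 2251799813685248 vertices.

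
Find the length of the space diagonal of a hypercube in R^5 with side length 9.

||(9,9,...,9)|| = √(5)·9 ≈ 20.1246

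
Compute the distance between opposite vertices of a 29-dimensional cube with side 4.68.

||(4.68,4.68,...,4.68)|| = √(29)·4.68 ≈ 25.2026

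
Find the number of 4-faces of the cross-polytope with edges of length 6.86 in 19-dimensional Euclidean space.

f_4(19-orthoplex) = 2^5 · (19 choose 5) = 372096.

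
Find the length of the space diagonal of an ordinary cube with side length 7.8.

||(7.8,7.8,...,7.8)|| = √(3)·7.8 ≈ 13.51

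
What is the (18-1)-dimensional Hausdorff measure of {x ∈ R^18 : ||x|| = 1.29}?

S_18(1.29) = 2·π^(18/2)·(1.29)^17 / Γ(18/2) ≈ 112.172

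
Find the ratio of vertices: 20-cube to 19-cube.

The 20-cube has 2^20 = 1048576 vertices. The 19-cube has 2^19 = 524288 vertices. Ratio: 1048576/524288 = 2.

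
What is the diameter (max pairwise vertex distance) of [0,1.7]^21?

Diagonal = √21 · 1.7 ≈ 7.79038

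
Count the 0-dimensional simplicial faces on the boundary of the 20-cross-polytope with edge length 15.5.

Each 0-face is the convex hull of 1 vertex, one chosen as ±e_i from each of 1 distinct axis: 2^1·C(20,1) = 40.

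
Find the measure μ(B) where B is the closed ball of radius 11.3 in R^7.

Volume = π^{7/2}·(11.3)^7/Γ(9/2) ≈ 1.11155e+08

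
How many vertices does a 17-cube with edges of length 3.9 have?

Number of vertices = 2^17 = 131072.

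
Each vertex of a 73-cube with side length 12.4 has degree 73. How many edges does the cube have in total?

The 73-cube has n·2^(n-1) = 73·2^72 = 73·4722366482869645213696 = 344732753249484100599808 edges.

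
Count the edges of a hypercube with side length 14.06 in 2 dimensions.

The 2-cube has n·2^(n-1) = 2·2^1 = 2·2 = 4 edges.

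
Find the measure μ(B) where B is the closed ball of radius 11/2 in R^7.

V = 19487171·π^3/840 ≈ 719315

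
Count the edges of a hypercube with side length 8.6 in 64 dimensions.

The 64-cube has n·2^(n-1) = 64·2^63 = 64·9223372036854775808 = 590295810358705651712 edges.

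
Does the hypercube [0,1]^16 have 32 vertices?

False. The 16-cube has 2^16 = 65536 vertices.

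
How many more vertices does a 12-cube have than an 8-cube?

The 12-cube has 2^12 = 4096 vertices. The 8-cube has 2^8 = 256 vertices. Difference: 4096 - 256 = 3840.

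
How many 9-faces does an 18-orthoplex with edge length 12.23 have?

Each 9-face is the convex hull of 10 vertices, one chosen as ±e_i from each of 10 distinct axes: 2^10·C(18,10) = 44808192.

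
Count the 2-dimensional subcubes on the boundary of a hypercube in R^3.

f_2(3-cube) = (3 choose 2) · 2^1 = 6.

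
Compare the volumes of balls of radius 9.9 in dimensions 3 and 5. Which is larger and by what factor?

V_3(9.9) ≈ 4064.38, V_5(9.9) ≈ 500581. The 5-ball is larger by a factor of 123.2.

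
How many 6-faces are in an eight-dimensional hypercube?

An n-cube has C(n,k)·2^(n-k) k-faces. Here C(8,6)·2^2 = 28·4 = 112.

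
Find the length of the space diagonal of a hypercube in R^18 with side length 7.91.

Diagonal = √18 · 7.91 ≈ 33.5593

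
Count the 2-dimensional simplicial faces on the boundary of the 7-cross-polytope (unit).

An n-cross-polytope has 2^(k+1)·C(n,k+1) k-faces. Here 2^3·C(7,3) = 8·35 = 280.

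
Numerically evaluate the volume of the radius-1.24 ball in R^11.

The n-ball volume is π^(n/2)·r^n/Γ(n/2+1). With n=11, r=1.24: V ≈ 20.0791.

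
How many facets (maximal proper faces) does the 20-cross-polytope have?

Each 19-face is the convex hull of 20 vertices, one chosen as ±e_i from each of 20 distinct axes: 2^20·C(20,20) = 1048576.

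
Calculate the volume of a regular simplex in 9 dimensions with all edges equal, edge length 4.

For a regular n-simplex with edge a, V = (a^n / n!)·√((n+1)/2^n). With a=4, n=9: V ≈ 0.100958.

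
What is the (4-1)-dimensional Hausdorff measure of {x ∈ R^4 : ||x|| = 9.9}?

S = n·V_n(r)/r = 4·V_4(9.9)/9.9 (volume-to-surface relation), giving 19152.9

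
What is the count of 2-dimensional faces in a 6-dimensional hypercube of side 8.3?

An n-cube has C(n,k)·2^(n-k) k-faces. Here C(6,2)·2^4 = 15·16 = 240.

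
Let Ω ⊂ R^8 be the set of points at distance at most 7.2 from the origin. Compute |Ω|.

Volume = π^{8/2}·(7.2)^8/Γ(5) ≈ 2.93122e+07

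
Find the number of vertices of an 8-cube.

Number of vertices = 2^8 = 256.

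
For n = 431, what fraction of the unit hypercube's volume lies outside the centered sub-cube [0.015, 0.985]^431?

Shell fraction = 1 - (1-0.03)^431 ≈ 0.9999980111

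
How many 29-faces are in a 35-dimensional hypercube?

Number of 29-faces = C(35,29) · 2^(35-29) = 1623160 · 64 = 103882240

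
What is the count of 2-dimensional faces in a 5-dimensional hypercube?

f_2(5-cube) = (5 choose 2) · 2^3 = 80.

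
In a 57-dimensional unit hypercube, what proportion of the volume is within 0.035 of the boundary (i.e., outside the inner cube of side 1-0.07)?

The inner cube has side 1-2·0.035 = 0.93 and volume (0.93)^57 ≈ 0.01598, so the shell holds 0.984022 of the volume.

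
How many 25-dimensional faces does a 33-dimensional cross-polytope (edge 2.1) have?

Number of 25-faces = 2^(25+1) · C(33,25+1) = 67108864 · 4272048 = 286692288233472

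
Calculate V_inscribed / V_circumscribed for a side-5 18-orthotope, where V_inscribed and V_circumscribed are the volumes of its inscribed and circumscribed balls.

V_in/V_out = n^(-n/2) = 18^(-18/2) ≈ 5.04136e-12.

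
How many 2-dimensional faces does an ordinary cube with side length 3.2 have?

An n-cube has C(n,k)·2^(n-k) k-faces. Here C(3,2)·2^1 = 3·2 = 6.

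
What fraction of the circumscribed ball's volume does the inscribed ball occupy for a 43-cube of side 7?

V_in/V_out = n^(-n/2) = 43^(-43/2) ≈ 7.59326e-36.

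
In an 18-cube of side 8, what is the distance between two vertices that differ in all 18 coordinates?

Diagonal = √18 · 8 ≈ 33.9411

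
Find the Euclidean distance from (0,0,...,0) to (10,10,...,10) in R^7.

The space diagonal of an n-cube of side s is s√n. Here 10·√7 ≈ 26.4575.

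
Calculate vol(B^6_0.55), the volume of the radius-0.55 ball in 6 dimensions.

V_6(0.55) = π^(6/2) · (0.55)^6 / Γ(6/2 + 1) ≈ 0.143046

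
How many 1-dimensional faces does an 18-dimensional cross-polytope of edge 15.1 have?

An n-cross-polytope has 2^(k+1)·C(n,k+1) k-faces. Here 2^2·C(18,2) = 4·153 = 612.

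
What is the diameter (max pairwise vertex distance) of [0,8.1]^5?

The space diagonal of an n-cube of side s is s√n. Here 8.1·√5 ≈ 18.1122.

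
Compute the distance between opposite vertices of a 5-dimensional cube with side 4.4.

d = √(4.4² + 4.4² + ... + 4.4²) [5 terms] = √(5·4.4²) = 4.4√5 ≈ 9.8387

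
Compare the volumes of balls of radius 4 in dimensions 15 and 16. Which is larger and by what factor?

V_15(4) ≈ 4.09572e+08, V_16(4) ≈ 1.01074e+09. The 16-ball is larger by a factor of 2.468.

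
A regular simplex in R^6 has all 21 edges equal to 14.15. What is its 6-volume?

Volume = 14.15^6 · √(7/2^6) / 6! ≈ 3686.93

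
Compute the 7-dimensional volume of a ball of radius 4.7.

The n-ball volume is π^(n/2)·r^n/Γ(n/2+1). With n=7, r=4.7: V ≈ 239368.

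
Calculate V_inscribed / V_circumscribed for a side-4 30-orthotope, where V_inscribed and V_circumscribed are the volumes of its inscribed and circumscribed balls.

The radii are 4/2 and 4√30/2, so the volume ratio is (1/√30)^30 = 30^{-30/2} ≈ 6.96917e-23.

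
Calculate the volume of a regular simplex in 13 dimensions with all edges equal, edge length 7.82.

For a regular n-simplex with edge a, V = (a^n / n!)·√((n+1)/2^n). With a=7.82, n=13: V ≈ 2.71504.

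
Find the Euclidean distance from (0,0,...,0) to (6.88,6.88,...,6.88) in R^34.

d = √(6.88² + 6.88² + ... + 6.88²) [34 terms] = √(34·6.88²) = 6.88√34 ≈ 40.1169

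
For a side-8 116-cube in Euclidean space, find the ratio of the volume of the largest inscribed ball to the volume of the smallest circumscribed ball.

The radii are 8/2 and 8√116/2, so the volume ratio is (1/√116)^116 = 116^{-116/2} ≈ 1.82573e-120.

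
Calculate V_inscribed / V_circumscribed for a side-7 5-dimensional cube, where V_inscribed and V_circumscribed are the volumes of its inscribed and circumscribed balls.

The radii are 7/2 and 7√5/2, so the volume ratio is (1/√5)^5 = 5^{-5/2} ≈ 0.0178885.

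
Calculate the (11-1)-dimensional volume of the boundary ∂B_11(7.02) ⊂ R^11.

|∂B_11(7.02)| ≈ 6.02377e+09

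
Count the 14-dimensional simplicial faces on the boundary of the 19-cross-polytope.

Number of 14-faces = 2^(14+1) · C(19,14+1) = 32768 · 3876 = 127008768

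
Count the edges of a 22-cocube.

Each 1-face is the convex hull of 2 vertices, one chosen as ±e_i from each of 2 distinct axes: 2^2·C(22,2) = 924.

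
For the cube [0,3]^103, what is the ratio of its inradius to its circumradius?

r_in / r_out = (3/2) / (3√103/2) = 1/√103 ≈ 0.0985329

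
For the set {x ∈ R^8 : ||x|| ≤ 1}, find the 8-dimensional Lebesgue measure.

The n-ball volume is π^(n/2)·r^n/Γ(n/2+1). With n=8, r=1: V = π^4/24 ≈ 4.05871.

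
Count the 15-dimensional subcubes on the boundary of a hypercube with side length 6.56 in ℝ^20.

f_15(20-cube) = (20 choose 15) · 2^5 = 496128.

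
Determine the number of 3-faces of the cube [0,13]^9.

Choose 3 of 9 axes to span the face (C(9,3) = 84 ways), then fix each of the remaining 6 coordinates at one of its two extreme values (2^6 = 64 ways): 84·64 = 5376.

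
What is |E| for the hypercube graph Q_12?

Number of 1-faces = C(12,1)·2^(12-1) = 12·2048 = 24576.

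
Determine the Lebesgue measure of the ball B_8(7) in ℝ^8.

The n-ball volume is π^(n/2)·r^n/Γ(n/2+1). With n=8, r=7: V = 5764801·π^4/24 ≈ 2.33977e+07.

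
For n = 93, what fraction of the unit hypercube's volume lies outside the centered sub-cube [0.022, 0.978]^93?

1 - (1 - 2·0.022)^93 = 1 - 0.956^93 ≈ 0.984774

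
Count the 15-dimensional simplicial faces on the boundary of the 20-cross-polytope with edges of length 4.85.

Each 15-face is the convex hull of 16 vertices, one chosen as ±e_i from each of 16 distinct axes: 2^16·C(20,16) = 317521920.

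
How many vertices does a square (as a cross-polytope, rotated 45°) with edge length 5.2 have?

An n-cross-polytope has 2n vertices; here n = 2, giving 4.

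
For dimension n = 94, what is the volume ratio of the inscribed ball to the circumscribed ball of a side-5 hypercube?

V_in/V_out = n^(-n/2) = 94^(-94/2) ≈ 1.83228e-93.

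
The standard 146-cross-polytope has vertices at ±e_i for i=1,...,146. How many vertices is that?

The vertices are ±e_1, ..., ±e_146, so there are 2·146 = 292.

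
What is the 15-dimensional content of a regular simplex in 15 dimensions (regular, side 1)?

V_15 = √(16) · 1^15 / (15! · 2^(15/2)) ≈ 1.6898e-14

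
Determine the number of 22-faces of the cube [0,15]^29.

Choose 22 of 29 axes to span the face (C(29,22) = 1560780 ways), then fix each of the remaining 7 coordinates at one of its two extreme values (2^7 = 128 ways): 1560780·128 = 199779840.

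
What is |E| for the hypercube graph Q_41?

The 41-cube has n·2^(n-1) = 41·2^40 = 41·1099511627776 = 45079976738816 edges.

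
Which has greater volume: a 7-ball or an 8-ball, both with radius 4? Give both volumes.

V_7(4) ≈ 77410.6. V_8(4) ≈ 265992. The 8-ball is larger.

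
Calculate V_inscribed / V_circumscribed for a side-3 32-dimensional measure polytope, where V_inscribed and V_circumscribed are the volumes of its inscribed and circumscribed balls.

V_in / V_out = (r_in/r_out)^32 = (1/√32)^32 = 32^(-32/2) ≈ 8.27181e-25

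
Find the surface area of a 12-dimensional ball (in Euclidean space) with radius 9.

S_12(9) = 2·π^(12/2)·(9)^11 / Γ(12/2) = 10460353203·π^6/20 ≈ 5.02824e+11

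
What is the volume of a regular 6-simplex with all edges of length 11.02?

V_6 = √(7) · 11.02^6 / (6! · 2^(6/2)) ≈ 822.652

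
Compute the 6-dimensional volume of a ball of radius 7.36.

V_6(7.36) = π^(6/2) · (7.36)^6 / Γ(6/2 + 1) ≈ 821420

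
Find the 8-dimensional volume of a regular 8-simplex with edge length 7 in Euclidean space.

Volume = 7^8 · √(9/2^8) / 8! ≈ 26.808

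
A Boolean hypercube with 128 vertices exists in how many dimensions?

2^n = 128 ⇒ n = log_2(128) = 7.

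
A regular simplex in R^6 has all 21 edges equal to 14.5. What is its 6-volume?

For a regular n-simplex with edge a, V = (a^n / n!)·√((n+1)/2^n). With a=14.5, n=6: V ≈ 4269.08.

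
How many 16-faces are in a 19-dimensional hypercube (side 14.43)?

f_16(19-cube) = (19 choose 16) · 2^3 = 7752.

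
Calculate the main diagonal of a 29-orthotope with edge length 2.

Diagonal = √29 · 2 ≈ 10.7703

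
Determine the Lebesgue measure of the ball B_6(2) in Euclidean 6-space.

V = 32·π^3/3 ≈ 330.734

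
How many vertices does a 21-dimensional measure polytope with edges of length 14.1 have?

The 21-cube has 2^21 = 2097152 vertices.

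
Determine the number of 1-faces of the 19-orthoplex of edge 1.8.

An n-cross-polytope has 2^(k+1)·C(n,k+1) k-faces. Here 2^2·C(19,2) = 4·171 = 684.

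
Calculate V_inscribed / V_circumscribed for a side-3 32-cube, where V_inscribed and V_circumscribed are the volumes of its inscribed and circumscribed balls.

V_in / V_out = (r_in/r_out)^32 = (1/√32)^32 = 32^(-32/2) ≈ 8.27181e-25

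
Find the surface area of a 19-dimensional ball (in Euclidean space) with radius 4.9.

|∂B_19(4.9)| ≈ 2.34893e+12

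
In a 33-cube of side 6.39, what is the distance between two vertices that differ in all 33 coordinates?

The space diagonal of an n-cube of side s is s√n. Here 6.39·√33 ≈ 36.7078.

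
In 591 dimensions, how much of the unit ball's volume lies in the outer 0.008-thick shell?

1 - (1-0.008)^591 ≈ 0.991322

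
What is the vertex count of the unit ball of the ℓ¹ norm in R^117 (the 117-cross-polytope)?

Number of vertices = 2n = 234.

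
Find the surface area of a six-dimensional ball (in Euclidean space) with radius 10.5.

S = n·V_n(r)/r = 6·V_6(10.5)/10.5 (volume-to-surface relation), giving 4084101·π^3/32 ≈ 3.95727e+06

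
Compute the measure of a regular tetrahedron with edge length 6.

Volume = (√2/12) · 6³ = 25.4558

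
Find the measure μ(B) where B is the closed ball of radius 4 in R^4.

V = 128·π^2 ≈ 1263.31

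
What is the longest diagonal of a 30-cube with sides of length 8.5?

||(8.5,8.5,...,8.5)|| = √(30)·8.5 ≈ 46.5564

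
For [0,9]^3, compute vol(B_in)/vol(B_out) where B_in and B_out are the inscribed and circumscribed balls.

V_in/V_out = n^(-n/2) = 3^(-3/2) ≈ 0.19245.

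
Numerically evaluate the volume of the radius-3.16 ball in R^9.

The n-ball volume is π^(n/2)·r^n/Γ(n/2+1). With n=9, r=3.16: V ≈ 103634.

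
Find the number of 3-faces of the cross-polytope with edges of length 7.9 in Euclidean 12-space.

f_3(12-orthoplex) = 2^4 · (12 choose 4) = 7920.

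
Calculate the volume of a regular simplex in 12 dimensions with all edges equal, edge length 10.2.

Volume = 10.2^12 · √(13/2^12) / 12! ≈ 149.162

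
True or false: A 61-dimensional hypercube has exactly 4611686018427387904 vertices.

False. The 61-cube has 2^61 = 2305843009213693952 vertices.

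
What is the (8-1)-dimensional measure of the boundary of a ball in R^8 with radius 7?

S = n·V_n(r)/r = 8·V_8(7)/7 (volume-to-surface relation), giving 823543·π^4/3 ≈ 2.67402e+07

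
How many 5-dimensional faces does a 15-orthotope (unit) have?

Number of 5-faces = C(15,5) · 2^(15-5) = 3003 · 1024 = 3075072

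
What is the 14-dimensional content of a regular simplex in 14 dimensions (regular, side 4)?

For a regular n-simplex with edge a, V = (a^n / n!)·√((n+1)/2^n). With a=4, n=14: V ≈ 9.31681e-05.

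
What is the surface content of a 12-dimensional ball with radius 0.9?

S = n·V_n(r)/r = 12·V_12(0.9)/0.9 (volume-to-surface relation), giving 5.02824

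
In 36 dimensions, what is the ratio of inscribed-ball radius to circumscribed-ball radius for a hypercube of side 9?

r_in / r_out = (9/2) / (9√36/2) = 1/√36 ≈ 0.166667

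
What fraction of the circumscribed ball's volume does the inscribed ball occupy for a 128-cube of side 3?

Volume scales as r^n, and r_in/r_out = 1/√128, giving (1/√128)^128 ≈ 1.37582e-135.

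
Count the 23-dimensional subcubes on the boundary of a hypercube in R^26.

f_23(26-cube) = (26 choose 23) · 2^3 = 20800.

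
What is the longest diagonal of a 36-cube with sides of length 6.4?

Diagonal = √36 · 6.4 = 38.4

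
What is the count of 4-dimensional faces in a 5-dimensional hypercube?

Choose 4 of 5 axes to span the face (C(5,4) = 5 ways), then fix each of the remaining 1 coordinate at one of its two extreme values (2^1 = 2 ways): 5·2 = 10.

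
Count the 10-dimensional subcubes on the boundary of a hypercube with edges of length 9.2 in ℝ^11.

f_10(11-cube) = (11 choose 10) · 2^1 = 22.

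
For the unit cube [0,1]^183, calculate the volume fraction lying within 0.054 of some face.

1 - (1 - 2·0.054)^183 = 1 - 0.892^183 ≈ 0.9999999992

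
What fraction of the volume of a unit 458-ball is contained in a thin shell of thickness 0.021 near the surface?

1 - (1-0.021)^458 ≈ 0.99994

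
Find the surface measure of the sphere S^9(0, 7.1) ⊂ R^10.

The surface area of an n-ball is 2π^(n/2) r^(n-1) / Γ(n/2). For n=10, r=7.1: 1.16921e+09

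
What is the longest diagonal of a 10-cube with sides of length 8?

||(8,8,...,8)|| = √(10)·8 ≈ 25.2982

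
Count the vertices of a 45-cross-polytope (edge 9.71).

Number of vertices = 2n = 90.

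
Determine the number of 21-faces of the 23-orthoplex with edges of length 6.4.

Each 21-face is the convex hull of 22 vertices, one chosen as ±e_i from each of 22 distinct axes: 2^22·C(23,22) = 96468992.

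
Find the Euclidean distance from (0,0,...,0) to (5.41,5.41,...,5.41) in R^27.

Diagonal = √27 · 5.41 ≈ 28.1112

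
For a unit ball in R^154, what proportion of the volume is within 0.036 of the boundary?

V(inner)/V(outer) = ((1-0.036)/1)^154 ≈ 0.003531, so the shell fraction is 0.996469.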